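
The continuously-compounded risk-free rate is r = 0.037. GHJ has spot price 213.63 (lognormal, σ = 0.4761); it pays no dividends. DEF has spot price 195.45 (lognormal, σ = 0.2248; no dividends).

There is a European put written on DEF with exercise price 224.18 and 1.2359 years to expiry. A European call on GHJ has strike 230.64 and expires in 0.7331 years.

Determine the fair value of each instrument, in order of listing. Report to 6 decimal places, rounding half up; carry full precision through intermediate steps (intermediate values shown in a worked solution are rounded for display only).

[DEF put K=224.18]
σ√T = 0.2248·√1.2359 = 0.249912
d₁ = (ln(S/K) + (r+σ²/2)T) / (σ√T) = (ln(195.45/224.18) + (0.037+0.2248²/2)·1.2359) / 0.249912 = (-0.137145 + 0.076956) / 0.249912 = -0.240837
d₂ = d₁ − σ√T = -0.240837 − 0.249912 = -0.490750
e^{−rT} = 0.955301
N(−d₁) = 0.595159,  N(−d₂) = 0.688198
price = K·e^{−rT}·N(−d₂) − S·N(−d₁) = 147.384201 − 116.323912 = 31.060289
[GHJ call K=230.64]
σ√T = 0.4761·√0.7331 = 0.407643
d₁ = (ln(S/K) + (r+σ²/2)T) / (σ√T) = (ln(213.63/230.64) + (0.037+0.4761²/2)·0.7331) / 0.407643 = (-0.076613 + 0.110211) / 0.407643 = 0.082421
d₂ = d₁ − σ√T = 0.082421 − 0.407643 = -0.325221
e^{−rT} = 0.973240
N(d₁) = 0.532844,  N(d₂) = 0.372507
price = S·N(d₁) − K·e^{−rT}·N(d₂) = 113.831511 − 83.615869 = 30.215643

price(DEF put K=224.18) = 31.060289
price(GHJ call K=230.64) = 30.215643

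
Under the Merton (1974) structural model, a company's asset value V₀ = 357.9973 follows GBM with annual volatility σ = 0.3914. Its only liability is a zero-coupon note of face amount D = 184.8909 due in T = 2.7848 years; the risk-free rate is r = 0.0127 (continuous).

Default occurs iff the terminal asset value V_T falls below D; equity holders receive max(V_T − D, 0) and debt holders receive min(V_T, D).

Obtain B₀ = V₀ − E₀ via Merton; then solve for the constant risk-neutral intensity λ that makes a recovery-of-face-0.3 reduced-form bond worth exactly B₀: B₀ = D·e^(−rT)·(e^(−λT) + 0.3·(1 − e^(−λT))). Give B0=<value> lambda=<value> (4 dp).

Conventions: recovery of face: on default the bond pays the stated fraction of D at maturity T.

B0=166.7606 lambda=0.0353

Work the structural quantities from V₀ = 357.9973 against face 184.8909:
d₁ = [ln(V₀/D) + (r + σ²/2)T] / (σ√T)
   = [ln(357.9973/184.8909) + (0.0127 + 0.5·0.3914²)·2.7848] / (0.3914·√2.7848)
   = [0.660760 + 0.248674] / 0.653157 = 1.392365
d₂ = d₁ − σ√T = 1.392365 − 0.653157 = 0.739208
N(d₁) = 0.918094,  N(d₂) = 0.770110,  e^(−rT) = 0.965251
E₀ = V₀·N(d₁) − D·e^(−rT)·N(d₂)
   = 357.9973·0.918094 − 184.8909·0.965251·0.770110 = 191.236705
B₀ = V₀ − E₀ = 357.9973 − 191.236705 = 166.760595
e^(−λT) = (B₀·e^(rT)/D − 0.3)/(1 − 0.3) = (166.7606·1.036000/184.8909 − 0.3)/0.7 = 0.90630034
λ = −ln(0.90630034)/2.7848 = 0.035329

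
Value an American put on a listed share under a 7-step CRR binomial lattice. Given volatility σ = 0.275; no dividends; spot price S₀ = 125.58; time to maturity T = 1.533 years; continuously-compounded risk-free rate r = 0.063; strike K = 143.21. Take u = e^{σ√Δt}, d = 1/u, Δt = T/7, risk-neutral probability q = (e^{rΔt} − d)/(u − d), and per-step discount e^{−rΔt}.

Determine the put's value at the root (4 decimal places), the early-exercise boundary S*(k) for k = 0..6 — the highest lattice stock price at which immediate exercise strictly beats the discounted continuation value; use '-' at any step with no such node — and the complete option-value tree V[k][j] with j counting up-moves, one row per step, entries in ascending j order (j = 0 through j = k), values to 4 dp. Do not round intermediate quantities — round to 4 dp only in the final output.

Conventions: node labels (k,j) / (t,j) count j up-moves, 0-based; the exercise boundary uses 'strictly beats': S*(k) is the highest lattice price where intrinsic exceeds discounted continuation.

price = 22.3353
boundary = - 110.4154 97.0821 110.4154 97.0821 110.4154 125.5800
tree:
22.3353
32.7946 13.3409
46.1279 21.3385 6.3639
57.8511 32.7946 11.4036 1.9129
68.1588 46.1279 19.7980 4.0111 0.0402
77.2216 57.8511 32.7946 8.4098 0.0852 0.0000
85.1901 68.1588 46.1279 17.6300 0.1806 0.0000 0.0000
92.1964 77.2216 57.8511 32.7946 0.3827 0.0000 0.0000 0.0000

Δt=0.21900, u=1.13734, d=0.87924, q=0.52170, disc=e^(-rΔt)=0.98630
k=7 terminal: V=max(K-S,0) → 92.1964 77.2216 57.8511 32.7946 0.3827 0.0000 0.0000 0.0000
k=6: j=0 S=58.0199 intr=85.1901 cont=83.2278 V=85.1901[EX]; j=1 S=75.0512 intr=68.1588 cont=66.1964 V=68.1588[EX]; j=2 S=97.0821 intr=46.1279 cont=44.1656 V=46.1279[EX]; j=3 S=125.5800 intr=17.6300 cont=15.6677 V=17.6300[EX]; j=4 S=162.4433 intr=0.0000 cont=0.1806 V=0.1806[hold]; j=5 S=210.1276 intr=0.0000 cont=0.0000 V=0.0000[hold]; j=6 S=271.8093 intr=0.0000 cont=0.0000 V=0.0000[hold]  S*(6)=125.5800
k=5: j=0 S=65.9884 intr=77.2216 cont=75.2593 V=77.2216[EX]; j=1 S=85.3589 intr=57.8511 cont=55.8888 V=57.8511[EX]; j=2 S=110.4154 intr=32.7946 cont=30.8323 V=32.7946[EX]; j=3 S=142.8273 intr=0.3827 cont=8.4098 V=8.4098[hold]; j=4 S=184.7534 intr=0.0000 cont=0.0852 V=0.0852[hold]; j=5 S=238.9867 intr=0.0000 cont=0.0000 V=0.0000[hold]  S*(5)=110.4154
k=4: j=0 S=75.0512 intr=68.1588 cont=66.1964 V=68.1588[EX]; j=1 S=97.0821 intr=46.1279 cont=44.1656 V=46.1279[EX]; j=2 S=125.5800 intr=17.6300 cont=19.7980 V=19.7980[hold]; j=3 S=162.4433 intr=0.0000 cont=4.0111 V=4.0111[hold]; j=4 S=210.1276 intr=0.0000 cont=0.0402 V=0.0402[hold]  S*(4)=97.0821
k=3: j=0 S=85.3589 intr=57.8511 cont=55.8888 V=57.8511[EX]; j=1 S=110.4154 intr=32.7946 cont=31.9478 V=32.7946[EX]; j=2 S=142.8273 intr=0.3827 cont=11.4036 V=11.4036[hold]; j=3 S=184.7534 intr=0.0000 cont=1.9129 V=1.9129[hold]  S*(3)=110.4154
k=2: j=0 S=97.0821 intr=46.1279 cont=44.1656 V=46.1279[EX]; j=1 S=125.5800 intr=17.6300 cont=21.3385 V=21.3385[hold]; j=2 S=162.4433 intr=0.0000 cont=6.3639 V=6.3639[hold]  S*(2)=97.0821
k=1: j=0 S=110.4154 intr=32.7946 cont=32.7405 V=32.7946[EX]; j=1 S=142.8273 intr=0.3827 cont=13.3409 V=13.3409[hold]  S*(1)=110.4154
k=0: j=0 S=125.5800 intr=17.6300 cont=22.3353 V=22.3353[hold]  S*(0)=-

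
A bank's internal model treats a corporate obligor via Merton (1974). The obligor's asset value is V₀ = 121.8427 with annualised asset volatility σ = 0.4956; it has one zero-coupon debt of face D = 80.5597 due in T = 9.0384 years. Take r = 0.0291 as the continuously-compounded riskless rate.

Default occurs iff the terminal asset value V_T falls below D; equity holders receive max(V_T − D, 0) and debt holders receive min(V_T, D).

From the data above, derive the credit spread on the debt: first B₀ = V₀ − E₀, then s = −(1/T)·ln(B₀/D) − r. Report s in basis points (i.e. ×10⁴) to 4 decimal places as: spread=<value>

spread=542.6913

Equity is a call on the firm's assets struck at D = 80.5597:
d₁ = [ln(V₀/D) + (r + σ²/2)T] / (σ√T)
   = [ln(121.8427/80.5597) + (0.0291 + 0.5·0.4956²)·9.0384] / (0.4956·√9.0384)
   = [0.413732 + 1.373020] / 1.489968 = 1.199188
d₂ = d₁ − σ√T = 1.199188 − 1.489968 = -0.290780
N(d₁) = 0.884773,  N(d₂) = 0.385610,  e^(−rT) = 0.768728
E₀ = V₀·N(d₁) − D·e^(−rT)·N(d₂)
   = 121.8427·0.884773 − 80.5597·0.768728·0.385610 = 83.922840
B₀ = V₀ − E₀ = 121.8427 − 83.922840 = 37.919860
spread = −(1/T)·ln(B₀/D) − r = −(1/9.0384)·ln(37.919860/80.5597) − 0.0291 = 0.05426913
in basis points: 0.05426913 × 10⁴ = 542.6913 bp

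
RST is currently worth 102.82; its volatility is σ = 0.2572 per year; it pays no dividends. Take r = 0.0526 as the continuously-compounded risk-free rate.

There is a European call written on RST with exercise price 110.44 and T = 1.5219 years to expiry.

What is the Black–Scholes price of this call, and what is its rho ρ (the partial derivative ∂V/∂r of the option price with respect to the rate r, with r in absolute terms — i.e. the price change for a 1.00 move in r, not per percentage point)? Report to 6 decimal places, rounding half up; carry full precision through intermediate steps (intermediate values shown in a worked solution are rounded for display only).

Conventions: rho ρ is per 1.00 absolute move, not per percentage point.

price = 13.348421
ρ = 69.447699

σ√T = 0.2572·√1.5219 = 0.317296
d₁ = (ln(S/K) + (r+σ²/2)T) / (σ√T) = (ln(102.82/110.44) + (0.0526+0.2572²/2)·1.5219) / 0.317296 = (-0.071493 + 0.130390) / 0.317296 = 0.185624
d₂ = d₁ − σ√T = 0.185624 − 0.317296 = -0.131672
e^{−rT} = 0.923068
N(d₁) = 0.573630,  N(d₂) = 0.447622
Call price V = S·N(d₁) − K·e^{−rT}·N(d₂) = 58.980656 − 45.632236 = 13.348421
ρ = K·T·e^{−rT}·N(d₂) = 69.447699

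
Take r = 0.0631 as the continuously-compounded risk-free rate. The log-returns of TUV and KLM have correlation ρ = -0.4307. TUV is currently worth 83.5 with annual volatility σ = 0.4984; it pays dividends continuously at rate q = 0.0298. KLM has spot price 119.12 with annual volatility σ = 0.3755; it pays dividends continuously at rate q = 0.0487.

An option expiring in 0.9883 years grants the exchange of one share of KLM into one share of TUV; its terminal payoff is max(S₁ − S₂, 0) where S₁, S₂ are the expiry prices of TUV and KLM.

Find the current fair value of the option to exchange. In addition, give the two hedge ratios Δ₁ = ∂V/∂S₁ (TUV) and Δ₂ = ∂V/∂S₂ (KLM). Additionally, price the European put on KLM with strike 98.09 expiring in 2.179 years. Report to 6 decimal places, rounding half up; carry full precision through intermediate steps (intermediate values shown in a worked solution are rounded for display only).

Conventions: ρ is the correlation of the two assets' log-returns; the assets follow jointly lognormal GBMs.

σ_eff = √(σ₁² + σ₂² − 2ρσ₁σ₂) = √(0.4984² + 0.3755² − 2·-0.4307·0.4984·0.3755) = 0.742033
d₁ = (ln(S₁/S₂) + (q₂ − q₁ + σ_eff²/2)T) / (σ_eff√T) = (ln(83.5/119.12) + (0.0487 − 0.0298 + 0.275307)·0.9883) / 0.737679 = -0.087464
d₂ = d₁ − σ_eff√T = -0.087464 − 0.737679 = -0.825143
N(d₁) = 0.465151,  N(d₂) = 0.204645
V = S₁·e^{−q₁T}·N(d₁) − S₂·e^{−q₂T}·N(d₂) = 37.712923 − 23.231823 = 14.481100
Δ₁ = e^{−q₁T}·N(d₁) = 0.451652;  Δ₂ = −e^{−q₂T}·N(d₂) = -0.195029
[vanilla: KLM put K=98.09]
σ√T = 0.3755·√2.179 = 0.554292
d₁ = (ln(S/K) + (r−q+σ²/2)T) / (σ√T) = (ln(119.12/98.09) + (0.0631−0.0487+0.3755²/2)·2.179) / 0.554292 = (0.194246 + 0.184997) / 0.554292 = 0.684194
d₂ = d₁ − σ√T = 0.684194 − 0.554292 = 0.129902
e^{−rT} = 0.871539
e^{−qT} = 0.899319
N(−d₁) = 0.246926,  N(−d₂) = 0.448322
price = K·e^{−rT}·N(−d₂) − S·e^{−qT}·N(−d₁) = 38.326696 − 26.452445 = 11.874251

exchange price = 14.481100
Δ1 = 0.451652
Δ2 = -0.195029
price(KLM put K=98.09) = 11.874251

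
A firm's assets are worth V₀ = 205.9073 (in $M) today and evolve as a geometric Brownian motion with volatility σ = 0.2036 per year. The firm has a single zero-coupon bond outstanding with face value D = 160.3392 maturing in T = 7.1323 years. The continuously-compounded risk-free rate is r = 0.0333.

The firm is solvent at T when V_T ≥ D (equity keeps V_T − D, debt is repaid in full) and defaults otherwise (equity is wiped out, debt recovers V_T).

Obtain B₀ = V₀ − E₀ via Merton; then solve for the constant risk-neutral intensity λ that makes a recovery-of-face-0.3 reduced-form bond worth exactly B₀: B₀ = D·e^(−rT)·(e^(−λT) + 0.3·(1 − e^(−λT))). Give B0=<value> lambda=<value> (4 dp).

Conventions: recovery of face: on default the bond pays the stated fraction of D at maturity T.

B0=117.7775 lambda=0.0144

Equity is a call on the firm's assets struck at D = 160.3392:
d₁ = [ln(V₀/D) + (r + σ²/2)T] / (σ√T)
   = [ln(205.9073/160.3392) + (0.0333 + 0.5·0.2036²)·7.1323] / (0.2036·√7.1323)
   = [0.250134 + 0.385333] / 0.543742 = 1.168694
d₂ = d₁ − σ√T = 1.168694 − 0.543742 = 0.624952
N(d₁) = 0.878737,  N(d₂) = 0.733999,  e^(−rT) = 0.788592
E₀ = V₀·N(d₁) − D·e^(−rT)·N(d₂)
   = 205.9073·0.878737 − 160.3392·0.788592·0.733999 = 88.129773
B₀ = V₀ − E₀ = 205.9073 − 88.129773 = 117.777527
e^(−λT) = (B₀·e^(rT)/D − 0.3)/(1 − 0.3) = (117.7775·1.268082/160.3392 − 0.3)/0.7 = 0.90210341
λ = −ln(0.90210341)/7.1323 = 0.014445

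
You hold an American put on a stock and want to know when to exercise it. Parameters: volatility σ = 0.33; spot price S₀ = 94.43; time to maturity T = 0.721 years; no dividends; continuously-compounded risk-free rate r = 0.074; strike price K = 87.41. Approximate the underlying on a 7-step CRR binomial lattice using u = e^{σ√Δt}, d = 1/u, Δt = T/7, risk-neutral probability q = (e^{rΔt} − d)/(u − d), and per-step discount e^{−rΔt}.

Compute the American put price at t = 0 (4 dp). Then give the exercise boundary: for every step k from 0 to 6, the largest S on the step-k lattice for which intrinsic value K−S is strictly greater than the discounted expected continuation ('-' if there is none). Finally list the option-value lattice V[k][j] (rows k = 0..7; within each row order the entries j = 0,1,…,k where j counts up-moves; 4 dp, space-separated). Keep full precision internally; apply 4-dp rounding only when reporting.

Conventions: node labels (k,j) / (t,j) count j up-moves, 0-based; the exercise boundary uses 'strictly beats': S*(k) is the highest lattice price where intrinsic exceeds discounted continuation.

Δt=0.10300, u=1.11172, d=0.89951, q=0.50960, disc=e^(-rΔt)=0.99241
k=7 terminal: V=max(K-S,0) → 42.4175 31.8027 18.6837 2.4696 0.0000 0.0000 0.0000 0.0000
k=6: j=0 S=50.0191 intr=37.3909 cont=36.7272 V=37.3909[EX]; j=1 S=61.8198 intr=25.5902 cont=24.9265 V=25.5902[EX]; j=2 S=76.4045 intr=11.0055 cont=10.3418 V=11.0055[EX]; j=3 S=94.4300 intr=0.0000 cont=1.2019 V=1.2019[hold]; j=4 S=116.7082 intr=0.0000 cont=0.0000 V=0.0000[hold]; j=5 S=144.2423 intr=0.0000 cont=0.0000 V=0.0000[hold]; j=6 S=178.2723 intr=0.0000 cont=0.0000 V=0.0000[hold]  S*(6)=76.4045
k=5: j=0 S=55.6073 intr=31.8027 cont=31.1390 V=31.8027[EX]; j=1 S=68.7263 intr=18.6837 cont=18.0200 V=18.6837[EX]; j=2 S=84.9404 intr=2.4696 cont=5.9640 V=5.9640[hold]; j=3 S=104.9798 intr=0.0000 cont=0.5849 V=0.5849[hold]; j=4 S=129.7469 intr=0.0000 cont=0.0000 V=0.0000[hold]; j=5 S=160.3571 intr=0.0000 cont=0.0000 V=0.0000[hold]  S*(5)=68.7263
k=4: j=0 S=61.8198 intr=25.5902 cont=24.9265 V=25.5902[EX]; j=1 S=76.4045 intr=11.0055 cont=12.1091 V=12.1091[hold]; j=2 S=94.4300 intr=0.0000 cont=3.1983 V=3.1983[hold]; j=3 S=116.7082 intr=0.0000 cont=0.2847 V=0.2847[hold]; j=4 S=144.2423 intr=0.0000 cont=0.0000 V=0.0000[hold]  S*(4)=61.8198
k=3: j=0 S=68.7263 intr=18.6837 cont=18.5781 V=18.6837[EX]; j=1 S=84.9404 intr=2.4696 cont=7.5107 V=7.5107[hold]; j=2 S=104.9798 intr=0.0000 cont=1.7005 V=1.7005[hold]; j=3 S=129.7469 intr=0.0000 cont=0.1385 V=0.1385[hold]  S*(3)=68.7263
k=2: j=0 S=76.4045 intr=11.0055 cont=12.8913 V=12.8913[hold]; j=1 S=94.4300 intr=0.0000 cont=4.5153 V=4.5153[hold]; j=2 S=116.7082 intr=0.0000 cont=0.8977 V=0.8977[hold]  S*(2)=-
k=1: j=0 S=84.9404 intr=2.4696 cont=8.5574 V=8.5574[hold]; j=1 S=104.9798 intr=0.0000 cont=2.6514 V=2.6514[hold]  S*(1)=-
k=0: j=0 S=94.4300 intr=0.0000 cont=5.5056 V=5.5056[hold]  S*(0)=-

price = 5.5056
boundary = - - - 68.7263 61.8198 68.7263 76.4045
tree:
5.5056
8.5574 2.6514
12.8913 4.5153 0.8977
18.6837 7.5107 1.7005 0.1385
25.5902 12.1091 3.1983 0.2847 0.0000
31.8027 18.6837 5.9640 0.5849 0.0000 0.0000
37.3909 25.5902 11.0055 1.2019 0.0000 0.0000 0.0000
42.4175 31.8027 18.6837 2.4696 0.0000 0.0000 0.0000 0.0000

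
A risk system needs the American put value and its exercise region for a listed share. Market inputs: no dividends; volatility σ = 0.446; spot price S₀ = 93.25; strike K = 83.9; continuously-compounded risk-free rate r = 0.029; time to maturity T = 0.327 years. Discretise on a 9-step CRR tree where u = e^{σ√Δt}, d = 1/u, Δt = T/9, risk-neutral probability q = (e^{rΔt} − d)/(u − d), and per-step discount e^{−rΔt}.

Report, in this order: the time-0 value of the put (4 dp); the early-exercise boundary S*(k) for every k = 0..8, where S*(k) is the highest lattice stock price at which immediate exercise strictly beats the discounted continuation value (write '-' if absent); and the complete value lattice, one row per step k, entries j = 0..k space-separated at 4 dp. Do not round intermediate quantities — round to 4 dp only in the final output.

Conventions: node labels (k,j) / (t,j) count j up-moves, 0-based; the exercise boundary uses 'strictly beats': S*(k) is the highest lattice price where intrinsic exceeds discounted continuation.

price = 4.7345
boundary = - - - - - 60.9599 55.9917 60.9599 66.3690
tree:
4.7345
6.9093 2.4351
9.8176 3.8356 0.9529
13.5239 5.9026 1.6487 0.2160
17.9739 8.8271 2.8093 0.4197 0.0000
22.9401 12.7387 4.6921 0.8158 0.0000 0.0000
27.9083 17.5781 7.6266 1.5856 0.0000 0.0000 0.0000
32.4716 22.9401 11.9215 3.0818 0.0000 0.0000 0.0000 0.0000
36.6630 27.9083 17.5310 5.9898 0.0000 0.0000 0.0000 0.0000 0.0000
40.5129 32.4716 22.9401 11.6419 0.0000 0.0000 0.0000 0.0000 0.0000 0.0000

Δt=0.03633  u=1.08873  d=0.91850  q=0.48495  discount=0.99895
step 9 (expiry): payoffs max(K−S,0) = 40.5129 32.4716 22.9401 11.6419 0.0000 0.0000 0.0000 0.0000 0.0000 0.0000
step 8: (k=8,j=0): S=47.2370, K−S=36.6630, hold=36.5747 ⇒ V=36.6630 exercise | (k=8,j=1): S=55.9917, K−S=27.9083, hold=27.8199 ⇒ V=27.9083 exercise | (k=8,j=2): S=66.3690, K−S=17.5310, hold=17.4426 ⇒ V=17.5310 exercise | (k=8,j=3): S=78.6696, K−S=5.2304, hold=5.9898 ⇒ V=5.9898 continue | (k=8,j=4): S=93.2500, K−S=0.0000, hold=0.0000 ⇒ V=0.0000 continue | (k=8,j=5): S=110.5326, K−S=0.0000, hold=0.0000 ⇒ V=0.0000 continue | (k=8,j=6): S=131.0184, K−S=0.0000, hold=0.0000 ⇒ V=0.0000 continue | (k=8,j=7): S=155.3009, K−S=0.0000, hold=0.0000 ⇒ V=0.0000 continue | (k=8,j=8): S=184.0839, K−S=0.0000, hold=0.0000 ⇒ V=0.0000 continue  boundary S*=66.3690
step 7: (k=7,j=0): S=51.4284, K−S=32.4716, hold=32.3833 ⇒ V=32.4716 exercise | (k=7,j=1): S=60.9599, K−S=22.9401, hold=22.8517 ⇒ V=22.9401 exercise | (k=7,j=2): S=72.2581, K−S=11.6419, hold=11.9215 ⇒ V=11.9215 continue | (k=7,j=3): S=85.6501, K−S=0.0000, hold=3.0818 ⇒ V=3.0818 continue | (k=7,j=4): S=101.5242, K−S=0.0000, hold=0.0000 ⇒ V=0.0000 continue | (k=7,j=5): S=120.3404, K−S=0.0000, hold=0.0000 ⇒ V=0.0000 continue | (k=7,j=6): S=142.6439, K−S=0.0000, hold=0.0000 ⇒ V=0.0000 continue | (k=7,j=7): S=169.0810, K−S=0.0000, hold=0.0000 ⇒ V=0.0000 continue  boundary S*=60.9599
step 6: (k=6,j=0): S=55.9917, K−S=27.9083, hold=27.8199 ⇒ V=27.9083 exercise | (k=6,j=1): S=66.3690, K−S=17.5310, hold=17.5781 ⇒ V=17.5781 continue | (k=6,j=2): S=78.6696, K−S=5.2304, hold=7.6266 ⇒ V=7.6266 continue | (k=6,j=3): S=93.2500, K−S=0.0000, hold=1.5856 ⇒ V=1.5856 continue | (k=6,j=4): S=110.5326, K−S=0.0000, hold=0.0000 ⇒ V=0.0000 continue | (k=6,j=5): S=131.0184, K−S=0.0000, hold=0.0000 ⇒ V=0.0000 continue | (k=6,j=6): S=155.3009, K−S=0.0000, hold=0.0000 ⇒ V=0.0000 continue  boundary S*=55.9917
step 5: (k=5,j=0): S=60.9599, K−S=22.9401, hold=22.8745 ⇒ V=22.9401 exercise | (k=5,j=1): S=72.2581, K−S=11.6419, hold=12.7387 ⇒ V=12.7387 continue | (k=5,j=2): S=85.6501, K−S=0.0000, hold=4.6921 ⇒ V=4.6921 continue | (k=5,j=3): S=101.5242, K−S=0.0000, hold=0.8158 ⇒ V=0.8158 continue | (k=5,j=4): S=120.3404, K−S=0.0000, hold=0.0000 ⇒ V=0.0000 continue | (k=5,j=5): S=142.6439, K−S=0.0000, hold=0.0000 ⇒ V=0.0000 continue  boundary S*=60.9599
step 4: (k=4,j=0): S=66.3690, K−S=17.5310, hold=17.9739 ⇒ V=17.9739 continue | (k=4,j=1): S=78.6696, K−S=5.2304, hold=8.8271 ⇒ V=8.8271 continue | (k=4,j=2): S=93.2500, K−S=0.0000, hold=2.8093 ⇒ V=2.8093 continue | (k=4,j=3): S=110.5326, K−S=0.0000, hold=0.4197 ⇒ V=0.4197 continue | (k=4,j=4): S=131.0184, K−S=0.0000, hold=0.0000 ⇒ V=0.0000 continue  boundary S*=-
step 3: (k=3,j=0): S=72.2581, K−S=11.6419, hold=13.5239 ⇒ V=13.5239 continue | (k=3,j=1): S=85.6501, K−S=0.0000, hold=5.9026 ⇒ V=5.9026 continue | (k=3,j=2): S=101.5242, K−S=0.0000, hold=1.6487 ⇒ V=1.6487 continue | (k=3,j=3): S=120.3404, K−S=0.0000, hold=0.2160 ⇒ V=0.2160 continue  boundary S*=-
step 2: (k=2,j=0): S=78.6696, K−S=5.2304, hold=9.8176 ⇒ V=9.8176 continue | (k=2,j=1): S=93.2500, K−S=0.0000, hold=3.8356 ⇒ V=3.8356 continue | (k=2,j=2): S=110.5326, K−S=0.0000, hold=0.9529 ⇒ V=0.9529 continue  boundary S*=-
step 1: (k=1,j=0): S=85.6501, K−S=0.0000, hold=6.9093 ⇒ V=6.9093 continue | (k=1,j=1): S=101.5242, K−S=0.0000, hold=2.4351 ⇒ V=2.4351 continue  boundary S*=-
step 0: (k=0,j=0): S=93.2500, K−S=0.0000, hold=4.7345 ⇒ V=4.7345 continue  boundary S*=-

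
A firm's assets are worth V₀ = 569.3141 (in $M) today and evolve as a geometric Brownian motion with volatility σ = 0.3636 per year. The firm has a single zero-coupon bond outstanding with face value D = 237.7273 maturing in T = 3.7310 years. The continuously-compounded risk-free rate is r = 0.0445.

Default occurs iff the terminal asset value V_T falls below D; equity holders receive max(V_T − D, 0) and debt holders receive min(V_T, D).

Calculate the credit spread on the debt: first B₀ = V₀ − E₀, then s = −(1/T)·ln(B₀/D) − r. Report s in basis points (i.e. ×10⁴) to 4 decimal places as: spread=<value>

spread=94.5421

Work the structural quantities from V₀ = 569.3141 against face 237.7273:
d₁ = [ln(V₀/D) + (r + σ²/2)T] / (σ√T)
   = [ln(569.3141/237.7273) + (0.0445 + 0.5·0.3636²)·3.7310] / (0.3636·√3.7310)
   = [0.873308 + 0.412658] / 0.702322 = 1.831019
d₂ = d₁ − σ√T = 1.831019 − 0.702322 = 1.128697
N(d₁) = 0.966451,  N(d₂) = 0.870487,  e^(−rT) = 0.847021
E₀ = V₀·N(d₁) − D·e^(−rT)·N(d₂)
   = 569.3141·0.966451 − 237.7273·0.847021·0.870487 = 374.932921
B₀ = V₀ − E₀ = 569.3141 − 374.932921 = 194.381179
spread = −(1/T)·ln(B₀/D) − r = −(1/3.7310)·ln(194.381179/237.7273) − 0.0445 = 0.00945421
in basis points: 0.00945421 × 10⁴ = 94.5421 bp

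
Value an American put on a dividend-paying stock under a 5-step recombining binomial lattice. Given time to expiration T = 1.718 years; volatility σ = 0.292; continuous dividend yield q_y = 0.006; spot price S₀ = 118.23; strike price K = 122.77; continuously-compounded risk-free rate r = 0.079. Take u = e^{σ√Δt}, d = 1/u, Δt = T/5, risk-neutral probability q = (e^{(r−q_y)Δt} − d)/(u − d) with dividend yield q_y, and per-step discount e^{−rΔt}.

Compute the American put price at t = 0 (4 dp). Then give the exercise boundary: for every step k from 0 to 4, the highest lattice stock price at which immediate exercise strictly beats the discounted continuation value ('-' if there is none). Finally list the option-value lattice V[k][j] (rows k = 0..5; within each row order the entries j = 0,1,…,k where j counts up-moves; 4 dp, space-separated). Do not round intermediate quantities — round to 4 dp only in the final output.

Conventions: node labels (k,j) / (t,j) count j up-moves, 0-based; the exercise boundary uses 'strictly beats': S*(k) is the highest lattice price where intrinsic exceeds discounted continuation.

Δt=0.34360  u=1.18668  d=0.84268  q=0.53115  discount=0.97322
step 5 (expiry): payoffs max(K−S,0) = 72.5297 52.0206 23.1394 0.0000 0.0000 0.0000
step 4: (k=4,j=0): S=59.6194, K−S=63.1506, hold=59.9857 ⇒ V=63.1506 exercise | (k=4,j=1): S=83.9571, K−S=38.8129, hold=35.6981 ⇒ V=38.8129 exercise | (k=4,j=2): S=118.2300, K−S=4.5400, hold=10.5584 ⇒ V=10.5584 continue | (k=4,j=3): S=166.4937, K−S=0.0000, hold=0.0000 ⇒ V=0.0000 continue | (k=4,j=4): S=234.4596, K−S=0.0000, hold=0.0000 ⇒ V=0.0000 continue  boundary S*=83.9571
step 3: (k=3,j=0): S=70.7494, K−S=52.0206, hold=48.8787 ⇒ V=52.0206 exercise | (k=3,j=1): S=99.6306, K−S=23.1394, hold=23.1680 ⇒ V=23.1680 continue | (k=3,j=2): S=140.3016, K−S=0.0000, hold=4.8177 ⇒ V=4.8177 continue | (k=3,j=3): S=197.5754, K−S=0.0000, hold=0.0000 ⇒ V=0.0000 continue  boundary S*=70.7494
step 2: (k=2,j=0): S=83.9571, K−S=38.8129, hold=35.7128 ⇒ V=38.8129 exercise | (k=2,j=1): S=118.2300, K−S=4.5400, hold=13.0618 ⇒ V=13.0618 continue | (k=2,j=2): S=166.4937, K−S=0.0000, hold=2.1983 ⇒ V=2.1983 continue  boundary S*=83.9571
step 1: (k=1,j=0): S=99.6306, K−S=23.1394, hold=24.4621 ⇒ V=24.4621 continue | (k=1,j=1): S=140.3016, K−S=0.0000, hold=7.0964 ⇒ V=7.0964 continue  boundary S*=-
step 0: (k=0,j=0): S=118.2300, K−S=4.5400, hold=14.8302 ⇒ V=14.8302 continue  boundary S*=-

price = 14.8302
boundary = - - 83.9571 70.7494 83.9571
tree:
14.8302
24.4621 7.0964
38.8129 13.0618 2.1983
52.0206 23.1680 4.8177 0.0000
63.1506 38.8129 10.5584 0.0000 0.0000
72.5297 52.0206 23.1394 0.0000 0.0000 0.0000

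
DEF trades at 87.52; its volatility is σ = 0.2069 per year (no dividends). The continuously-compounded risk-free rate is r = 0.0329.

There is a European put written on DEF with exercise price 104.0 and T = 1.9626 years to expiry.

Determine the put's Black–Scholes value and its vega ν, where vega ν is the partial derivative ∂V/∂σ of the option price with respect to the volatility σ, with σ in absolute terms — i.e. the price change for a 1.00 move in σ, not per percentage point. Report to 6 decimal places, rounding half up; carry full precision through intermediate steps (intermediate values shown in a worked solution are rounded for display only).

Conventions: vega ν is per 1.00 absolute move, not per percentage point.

σ√T = 0.2069·√1.9626 = 0.289852
d₁ = (ln(S/K) + (r+σ²/2)T) / (σ√T) = (ln(87.52/104.0) + (0.0329+0.2069²/2)·1.9626) / 0.289852 = (-0.172524 + 0.106577) / 0.289852 = -0.227519
d₂ = d₁ − σ√T = -0.227519 − 0.289852 = -0.517371
e^{−rT} = 0.937471
N(−d₁) = 0.589990,  N(−d₂) = 0.697551
Put price V = K·e^{−rT}·N(−d₂) − S·N(−d₁) = 68.009161 − 51.635924 = 16.373238
φ(d₁) = (1/√(2π))·e^{−d₁²/2} = 0.388749
ν = S·φ(d₁)·√T = 47.664237

price = 16.373238
ν = 47.664237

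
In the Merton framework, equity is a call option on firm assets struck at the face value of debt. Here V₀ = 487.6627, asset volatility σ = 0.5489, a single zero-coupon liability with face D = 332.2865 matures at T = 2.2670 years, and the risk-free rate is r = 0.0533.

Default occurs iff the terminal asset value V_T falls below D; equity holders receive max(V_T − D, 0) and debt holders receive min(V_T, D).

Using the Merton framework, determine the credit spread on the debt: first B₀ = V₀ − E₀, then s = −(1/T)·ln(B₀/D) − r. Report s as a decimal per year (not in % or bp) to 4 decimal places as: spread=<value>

spread=0.0814

Work the structural quantities from V₀ = 487.6627 against face 332.2865:
d₁ = [ln(V₀/D) + (r + σ²/2)T] / (σ√T)
   = [ln(487.6627/332.2865) + (0.0533 + 0.5·0.5489²)·2.2670] / (0.5489·√2.2670)
   = [0.383626 + 0.462345] / 0.826455 = 1.023615
d₂ = d₁ − σ√T = 1.023615 − 0.826455 = 0.197160
N(d₁) = 0.846991,  N(d₂) = 0.578149,  e^(−rT) = 0.886184
E₀ = V₀·N(d₁) − D·e^(−rT)·N(d₂)
   = 487.6627·0.846991 − 332.2865·0.886184·0.578149 = 242.800406
B₀ = V₀ − E₀ = 487.6627 − 242.800406 = 244.862294
spread = −(1/T)·ln(B₀/D) − r = −(1/2.2670)·ln(244.862294/332.2865) − 0.0533 = 0.08137206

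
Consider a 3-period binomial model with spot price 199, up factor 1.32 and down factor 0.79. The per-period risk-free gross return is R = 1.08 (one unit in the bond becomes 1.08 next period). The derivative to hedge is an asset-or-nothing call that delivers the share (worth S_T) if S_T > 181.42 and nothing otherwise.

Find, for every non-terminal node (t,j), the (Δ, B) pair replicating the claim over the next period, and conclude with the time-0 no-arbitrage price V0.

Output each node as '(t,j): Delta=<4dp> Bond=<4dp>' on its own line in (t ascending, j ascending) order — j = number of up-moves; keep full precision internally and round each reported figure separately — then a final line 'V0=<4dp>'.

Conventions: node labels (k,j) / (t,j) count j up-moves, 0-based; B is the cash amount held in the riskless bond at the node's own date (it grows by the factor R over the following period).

Arbitrage-free pricing uses the up-move probability p* = (R−d)/(u−d) = 0.5472, discounting each step at R = 1.08.
At maturity the claim pays: V(3,0)=0.0000, V(3,1)=0.0000, V(3,2)=273.9227, V(3,3)=457.6936
Node (2,0) S=124.1959: V=(p*·0.0000+(1−p*)·0.0000)/1.08=0.0000; Δ=(0.0000−0.0000)/(163.9386−98.1148)=0.0000; B=V−Δ·S=0.0000
Node (2,1) S=207.5172: V=(p*·273.9227+(1−p*)·0.0000)/1.08=138.7798; Δ=(273.9227−0.0000)/(273.9227−163.9386)=2.4906; B=V−Δ·S=-378.0554
Node (2,2) S=346.7376: V=(p*·457.6936+(1−p*)·273.9227)/1.08=346.7376; Δ=(457.6936−273.9227)/(457.6936−273.9227)=1.0000; B=V−Δ·S=0.0000
Node (1,0) S=157.2100: V=(p*·138.7798+(1−p*)·0.0000)/1.08=70.3112; Δ=(138.7798−0.0000)/(207.5172−124.1959)=1.6656; B=V−Δ·S=-191.5375
Node (1,1) S=262.6800: V=(p*·346.7376+(1−p*)·138.7798)/1.08=233.8593; Δ=(346.7376−138.7798)/(346.7376−207.5172)=1.4937; B=V−Δ·S=-158.5138
Node (0,0) S=199.0000: V=(p*·233.8593+(1−p*)·70.3112)/1.08=147.9628; Δ=(233.8593−70.3112)/(262.6800−157.2100)=1.5507; B=V−Δ·S=-160.6185
Verification: the root portfolio costs Δ(0,0)·S0 + B(0,0) = 147.9628, matching V0.

(0,0): Delta=1.5507 Bond=-160.6185
(1,0): Delta=1.6656 Bond=-191.5375
(1,1): Delta=1.4937 Bond=-158.5138
(2,0): Delta=0.0000 Bond=0.0000
(2,1): Delta=2.4906 Bond=-378.0554
(2,2): Delta=1.0000 Bond=0.0000
V0=147.9628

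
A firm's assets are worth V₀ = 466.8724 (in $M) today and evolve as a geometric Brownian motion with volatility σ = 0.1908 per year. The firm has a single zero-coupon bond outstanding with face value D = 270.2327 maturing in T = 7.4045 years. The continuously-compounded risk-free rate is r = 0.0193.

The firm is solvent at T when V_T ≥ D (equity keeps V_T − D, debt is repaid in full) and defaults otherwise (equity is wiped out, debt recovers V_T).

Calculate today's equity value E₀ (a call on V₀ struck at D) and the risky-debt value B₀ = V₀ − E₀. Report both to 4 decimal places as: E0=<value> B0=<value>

Apply the equity-as-call identities (strike 270.2327, horizon 7.4045 years):
d₁ = [ln(V₀/D) + (r + σ²/2)T] / (σ√T)
   = [ln(466.8724/270.2327) + (0.0193 + 0.5·0.1908²)·7.4045] / (0.1908·√7.4045)
   = [0.546773 + 0.277686] / 0.519190 = 1.587971
d₂ = d₁ − σ√T = 1.587971 − 0.519190 = 1.068781
N(d₁) = 0.943854,  N(d₂) = 0.857416,  e^(−rT) = 0.866835
E₀ = V₀·N(d₁) − D·e^(−rT)·N(d₂)
   = 466.8724·0.943854 − 270.2327·0.866835·0.857416 = 239.811989
B₀ = V₀ − E₀ = 466.8724 − 239.811989 = 227.060411

E0=239.8120 B0=227.0604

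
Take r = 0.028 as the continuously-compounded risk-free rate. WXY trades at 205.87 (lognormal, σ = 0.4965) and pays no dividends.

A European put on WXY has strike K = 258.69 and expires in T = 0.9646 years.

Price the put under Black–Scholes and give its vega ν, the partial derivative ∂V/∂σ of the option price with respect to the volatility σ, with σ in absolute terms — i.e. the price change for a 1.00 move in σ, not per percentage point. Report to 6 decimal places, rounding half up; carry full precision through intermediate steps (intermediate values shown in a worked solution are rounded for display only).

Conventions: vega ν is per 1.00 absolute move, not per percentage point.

σ√T = 0.4965·√0.9646 = 0.487633
d₁ = (ln(S/K) + (r+σ²/2)T) / (σ√T) = (ln(205.87/258.69) + (0.028+0.4965²/2)·0.9646) / 0.487633 = (-0.228386 + 0.145902) / 0.487633 = -0.169152
d₂ = d₁ − σ√T = -0.169152 − 0.487633 = -0.656784
e^{−rT} = 0.973353
N(−d₁) = 0.567161,  N(−d₂) = 0.744340
Put price V = K·e^{−rT}·N(−d₂) − S·N(−d₁) = 187.422339 − 116.761499 = 70.660840
φ(d₁) = (1/√(2π))·e^{−d₁²/2} = 0.393276
ν = S·φ(d₁)·√T = 79.517677

price = 70.660840
ν = 79.517677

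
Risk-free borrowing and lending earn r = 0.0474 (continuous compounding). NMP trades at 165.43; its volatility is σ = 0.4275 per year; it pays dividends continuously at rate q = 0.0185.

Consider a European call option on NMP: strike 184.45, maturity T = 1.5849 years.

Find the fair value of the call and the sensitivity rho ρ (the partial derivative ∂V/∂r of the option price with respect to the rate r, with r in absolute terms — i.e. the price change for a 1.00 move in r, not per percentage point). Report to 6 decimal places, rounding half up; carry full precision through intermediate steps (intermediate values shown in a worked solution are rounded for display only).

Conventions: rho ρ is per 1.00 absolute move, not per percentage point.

σ√T = 0.4275·√1.5849 = 0.538192
d₁ = (ln(S/K) + (r−q+σ²/2)T) / (σ√T) = (ln(165.43/184.45) + (0.0474−0.0185+0.4275²/2)·1.5849) / 0.538192 = (-0.108830 + 0.190629) / 0.538192 = 0.151988
d₂ = d₁ − σ√T = 0.151988 − 0.538192 = -0.386204
e^{−rT} = 0.927628
e^{−qT} = 0.971105
N(d₁) = 0.560402,  N(d₂) = 0.349673
Call price V = S·e^{−qT}·N(d₁) − K·e^{−rT}·N(d₂) = 90.028476 − 59.829368 = 30.199108
ρ = K·T·e^{−rT}·N(d₂) = 94.823565

price = 30.199108
ρ = 94.823565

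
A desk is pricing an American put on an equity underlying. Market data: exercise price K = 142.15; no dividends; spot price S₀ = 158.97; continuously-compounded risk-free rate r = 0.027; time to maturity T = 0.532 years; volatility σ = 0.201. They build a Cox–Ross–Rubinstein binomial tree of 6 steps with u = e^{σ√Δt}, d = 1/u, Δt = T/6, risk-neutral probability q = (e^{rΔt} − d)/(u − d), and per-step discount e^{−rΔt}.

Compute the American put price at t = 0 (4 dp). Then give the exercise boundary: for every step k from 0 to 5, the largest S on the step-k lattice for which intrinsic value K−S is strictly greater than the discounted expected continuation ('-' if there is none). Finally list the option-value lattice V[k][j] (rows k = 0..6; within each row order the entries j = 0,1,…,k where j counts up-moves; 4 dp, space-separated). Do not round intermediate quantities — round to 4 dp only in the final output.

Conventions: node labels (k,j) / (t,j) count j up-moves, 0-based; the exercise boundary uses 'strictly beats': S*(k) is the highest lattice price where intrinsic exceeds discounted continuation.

price = 2.2952
boundary = - - - - 125.1244 132.8420
tree:
2.2952
3.9476 0.6868
6.6446 1.3233 0.0662
10.8619 2.5431 0.1342 0.0000
17.0256 4.8732 0.2717 0.0000 0.0000
24.2948 9.3080 0.5503 0.0000 0.0000 0.0000
31.1416 17.0256 1.1144 0.0000 0.0000 0.0000 0.0000

Δt=0.08867  u=1.06168  d=0.94190  q=0.50505  discount=0.99761
step 6 (expiry): payoffs max(K−S,0) = 31.1416 17.0256 1.1144 0.0000 0.0000 0.0000 0.0000
step 5: (k=5,j=0): S=117.8552, K−S=24.2948, hold=23.9549 ⇒ V=24.2948 exercise | (k=5,j=1): S=132.8420, K−S=9.3080, hold=8.9681 ⇒ V=9.3080 exercise | (k=5,j=2): S=149.7345, K−S=0.0000, hold=0.5503 ⇒ V=0.5503 continue | (k=5,j=3): S=168.7751, K−S=0.0000, hold=0.0000 ⇒ V=0.0000 continue | (k=5,j=4): S=190.2370, K−S=0.0000, hold=0.0000 ⇒ V=0.0000 continue | (k=5,j=5): S=214.4280, K−S=0.0000, hold=0.0000 ⇒ V=0.0000 continue  boundary S*=132.8420
step 4: (k=4,j=0): S=125.1244, K−S=17.0256, hold=16.6857 ⇒ V=17.0256 exercise | (k=4,j=1): S=141.0356, K−S=1.1144, hold=4.8732 ⇒ V=4.8732 continue | (k=4,j=2): S=158.9700, K−S=0.0000, hold=0.2717 ⇒ V=0.2717 continue | (k=4,j=3): S=179.1850, K−S=0.0000, hold=0.0000 ⇒ V=0.0000 continue | (k=4,j=4): S=201.9706, K−S=0.0000, hold=0.0000 ⇒ V=0.0000 continue  boundary S*=125.1244
step 3: (k=3,j=0): S=132.8420, K−S=9.3080, hold=10.8619 ⇒ V=10.8619 continue | (k=3,j=1): S=149.7345, K−S=0.0000, hold=2.5431 ⇒ V=2.5431 continue | (k=3,j=2): S=168.7751, K−S=0.0000, hold=0.1342 ⇒ V=0.1342 continue | (k=3,j=3): S=190.2370, K−S=0.0000, hold=0.0000 ⇒ V=0.0000 continue  boundary S*=-
step 2: (k=2,j=0): S=141.0356, K−S=1.1144, hold=6.6446 ⇒ V=6.6446 continue | (k=2,j=1): S=158.9700, K−S=0.0000, hold=1.3233 ⇒ V=1.3233 continue | (k=2,j=2): S=179.1850, K−S=0.0000, hold=0.0662 ⇒ V=0.0662 continue  boundary S*=-
step 1: (k=1,j=0): S=149.7345, K−S=0.0000, hold=3.9476 ⇒ V=3.9476 continue | (k=1,j=1): S=168.7751, K−S=0.0000, hold=0.6868 ⇒ V=0.6868 continue  boundary S*=-
step 0: (k=0,j=0): S=158.9700, K−S=0.0000, hold=2.2952 ⇒ V=2.2952 continue  boundary S*=-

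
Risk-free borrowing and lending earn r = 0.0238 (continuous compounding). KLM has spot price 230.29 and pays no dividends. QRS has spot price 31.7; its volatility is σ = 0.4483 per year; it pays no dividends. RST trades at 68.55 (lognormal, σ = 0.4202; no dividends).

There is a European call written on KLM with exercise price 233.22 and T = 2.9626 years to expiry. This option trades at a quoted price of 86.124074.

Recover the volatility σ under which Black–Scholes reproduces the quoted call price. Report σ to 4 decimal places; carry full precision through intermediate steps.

At σ = 0.5357 the Black–Scholes value reproduces the quote:
σ√T = 0.5357·√2.9626 = 0.922058
d₁ = (ln(S/K) + (r+σ²/2)T) / (σ√T) = (ln(230.29/233.22) + (0.0238+0.5357²/2)·2.9626) / 0.922058 = (-0.012643 + 0.495605) / 0.922058 = 0.523788
d₂ = d₁ − σ√T = 0.523788 − 0.922058 = -0.398270
e^{−rT} = 0.931919
N(d₁) = 0.699787,  N(d₂) = 0.345215
V = S·N(d₁) − K·e^{−rT}·N(d₂) = 161.153908 − 75.029834 = 86.124074 (the quoted price), and the Black–Scholes price is strictly increasing in σ, so σ is unique

sigma = 0.5357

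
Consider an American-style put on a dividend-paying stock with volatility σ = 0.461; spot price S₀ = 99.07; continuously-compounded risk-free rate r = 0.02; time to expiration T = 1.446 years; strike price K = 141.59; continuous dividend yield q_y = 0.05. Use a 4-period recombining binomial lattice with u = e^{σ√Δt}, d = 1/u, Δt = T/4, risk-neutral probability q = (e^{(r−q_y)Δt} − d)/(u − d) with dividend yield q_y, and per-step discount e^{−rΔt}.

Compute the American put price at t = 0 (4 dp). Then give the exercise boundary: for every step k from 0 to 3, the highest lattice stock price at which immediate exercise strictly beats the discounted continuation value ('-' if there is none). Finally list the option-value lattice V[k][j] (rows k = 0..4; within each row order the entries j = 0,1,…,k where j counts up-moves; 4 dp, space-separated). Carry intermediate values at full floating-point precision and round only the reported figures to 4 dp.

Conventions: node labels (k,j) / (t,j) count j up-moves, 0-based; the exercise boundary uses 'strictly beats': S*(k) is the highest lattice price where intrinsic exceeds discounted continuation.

Δt=0.36150  u=1.31940  d=0.75792  q=0.41194  discount=0.99280
step 4 (expiry): payoffs max(K−S,0) = 108.8982 84.6798 42.5200 0.0000 0.0000
step 3: (k=3,j=0): S=43.1335, K−S=98.4565, hold=98.2091 ⇒ V=98.4565 exercise | (k=3,j=1): S=75.0873, K−S=66.5027, hold=66.8277 ⇒ V=66.8277 continue | (k=3,j=2): S=130.7128, K−S=10.8772, hold=24.8244 ⇒ V=24.8244 continue | (k=3,j=3): S=227.5463, K−S=0.0000, hold=0.0000 ⇒ V=0.0000 continue  boundary S*=43.1335
step 2: (k=2,j=0): S=56.9102, K−S=84.6798, hold=84.8121 ⇒ V=84.8121 continue | (k=2,j=1): S=99.0700, K−S=42.5200, hold=49.1683 ⇒ V=49.1683 continue | (k=2,j=2): S=172.4622, K−S=0.0000, hold=14.4932 ⇒ V=14.4932 continue  boundary S*=-
step 1: (k=1,j=0): S=75.0873, K−S=66.5027, hold=69.6239 ⇒ V=69.6239 continue | (k=1,j=1): S=130.7128, K−S=10.8772, hold=34.6331 ⇒ V=34.6331 continue  boundary S*=-
step 0: (k=0,j=0): S=99.0700, K−S=42.5200, hold=54.8122 ⇒ V=54.8122 continue  boundary S*=-

price = 54.8122
boundary = - - - 43.1335
tree:
54.8122
69.6239 34.6331
84.8121 49.1683 14.4932
98.4565 66.8277 24.8244 0.0000
108.8982 84.6798 42.5200 0.0000 0.0000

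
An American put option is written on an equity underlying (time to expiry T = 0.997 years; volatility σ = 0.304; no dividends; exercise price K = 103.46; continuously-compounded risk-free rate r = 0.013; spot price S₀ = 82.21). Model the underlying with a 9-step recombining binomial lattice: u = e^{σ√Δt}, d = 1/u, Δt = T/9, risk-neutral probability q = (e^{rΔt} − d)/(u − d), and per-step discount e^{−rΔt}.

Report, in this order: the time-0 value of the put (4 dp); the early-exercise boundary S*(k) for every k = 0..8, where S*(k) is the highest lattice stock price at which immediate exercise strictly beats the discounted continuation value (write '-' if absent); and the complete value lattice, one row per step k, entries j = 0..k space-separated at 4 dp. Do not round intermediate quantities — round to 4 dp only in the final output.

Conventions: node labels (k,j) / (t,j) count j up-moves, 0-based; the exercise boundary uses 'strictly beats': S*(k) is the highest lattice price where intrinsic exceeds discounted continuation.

price = 24.2566
boundary = - - - 60.6872 67.1490 60.6872 67.1490 74.2989 82.2100
tree:
24.2566
30.1451 17.9967
36.4204 23.4868 12.1464
42.7728 29.6981 16.8775 7.0949
48.6127 36.3110 22.6755 10.6929 3.2469
53.8907 42.7728 29.3132 15.6051 5.4423 0.8957
58.6608 48.6127 36.3110 21.8756 8.9085 1.7311 0.0000
62.9719 53.8907 42.7728 29.1611 14.1062 3.3456 0.0000 0.0000
66.8681 58.6608 48.6127 36.3110 21.2500 6.4659 0.0000 0.0000 0.0000
70.3894 62.9719 53.8907 42.7728 29.1611 12.4965 0.0000 0.0000 0.0000 0.0000

Δt=0.11078  u=1.10648  d=0.90377  q=0.48184  discount=0.99856
step 9 (expiry): payoffs max(K−S,0) = 70.3894 62.9719 53.8907 42.7728 29.1611 12.4965 0.0000 0.0000 0.0000 0.0000
step 8: (k=8,j=0): S=36.5919, K−S=66.8681, hold=66.7192 ⇒ V=66.8681 exercise | (k=8,j=1): S=44.7992, K−S=58.6608, hold=58.5119 ⇒ V=58.6608 exercise | (k=8,j=2): S=54.8473, K−S=48.6127, hold=48.4639 ⇒ V=48.6127 exercise | (k=8,j=3): S=67.1490, K−S=36.3110, hold=36.1621 ⇒ V=36.3110 exercise | (k=8,j=4): S=82.2100, K−S=21.2500, hold=21.1011 ⇒ V=21.2500 exercise | (k=8,j=5): S=100.6490, K−S=2.8110, hold=6.4659 ⇒ V=6.4659 continue | (k=8,j=6): S=123.2238, K−S=0.0000, hold=0.0000 ⇒ V=0.0000 continue | (k=8,j=7): S=150.8618, K−S=0.0000, hold=0.0000 ⇒ V=0.0000 continue | (k=8,j=8): S=184.6989, K−S=0.0000, hold=0.0000 ⇒ V=0.0000 continue  boundary S*=82.2100
step 7: (k=7,j=0): S=40.4881, K−S=62.9719, hold=62.8230 ⇒ V=62.9719 exercise | (k=7,j=1): S=49.5693, K−S=53.8907, hold=53.7419 ⇒ V=53.8907 exercise | (k=7,j=2): S=60.6872, K−S=42.7728, hold=42.6239 ⇒ V=42.7728 exercise | (k=7,j=3): S=74.2989, K−S=29.1611, hold=29.0122 ⇒ V=29.1611 exercise | (k=7,j=4): S=90.9635, K−S=12.4965, hold=14.1062 ⇒ V=14.1062 continue | (k=7,j=5): S=111.3658, K−S=0.0000, hold=3.3456 ⇒ V=3.3456 continue | (k=7,j=6): S=136.3443, K−S=0.0000, hold=0.0000 ⇒ V=0.0000 continue | (k=7,j=7): S=166.9251, K−S=0.0000, hold=0.0000 ⇒ V=0.0000 continue  boundary S*=74.2989
step 6: (k=6,j=0): S=44.7992, K−S=58.6608, hold=58.5119 ⇒ V=58.6608 exercise | (k=6,j=1): S=54.8473, K−S=48.6127, hold=48.4639 ⇒ V=48.6127 exercise | (k=6,j=2): S=67.1490, K−S=36.3110, hold=36.1621 ⇒ V=36.3110 exercise | (k=6,j=3): S=82.2100, K−S=21.2500, hold=21.8756 ⇒ V=21.8756 continue | (k=6,j=4): S=100.6490, K−S=2.8110, hold=8.9085 ⇒ V=8.9085 continue | (k=6,j=5): S=123.2238, K−S=0.0000, hold=1.7311 ⇒ V=1.7311 continue | (k=6,j=6): S=150.8618, K−S=0.0000, hold=0.0000 ⇒ V=0.0000 continue  boundary S*=67.1490
step 5: (k=5,j=0): S=49.5693, K−S=53.8907, hold=53.7419 ⇒ V=53.8907 exercise | (k=5,j=1): S=60.6872, K−S=42.7728, hold=42.6239 ⇒ V=42.7728 exercise | (k=5,j=2): S=74.2989, K−S=29.1611, hold=29.3132 ⇒ V=29.3132 continue | (k=5,j=3): S=90.9635, K−S=12.4965, hold=15.6051 ⇒ V=15.6051 continue | (k=5,j=4): S=111.3658, K−S=0.0000, hold=5.4423 ⇒ V=5.4423 continue | (k=5,j=5): S=136.3443, K−S=0.0000, hold=0.8957 ⇒ V=0.8957 continue  boundary S*=60.6872
step 4: (k=4,j=0): S=54.8473, K−S=48.6127, hold=48.4639 ⇒ V=48.6127 exercise | (k=4,j=1): S=67.1490, K−S=36.3110, hold=36.2353 ⇒ V=36.3110 exercise | (k=4,j=2): S=82.2100, K−S=21.2500, hold=22.6755 ⇒ V=22.6755 continue | (k=4,j=3): S=100.6490, K−S=2.8110, hold=10.6929 ⇒ V=10.6929 continue | (k=4,j=4): S=123.2238, K−S=0.0000, hold=3.2469 ⇒ V=3.2469 continue  boundary S*=67.1490
step 3: (k=3,j=0): S=60.6872, K−S=42.7728, hold=42.6239 ⇒ V=42.7728 exercise | (k=3,j=1): S=74.2989, K−S=29.1611, hold=29.6981 ⇒ V=29.6981 continue | (k=3,j=2): S=90.9635, K−S=12.4965, hold=16.8775 ⇒ V=16.8775 continue | (k=3,j=3): S=111.3658, K−S=0.0000, hold=7.0949 ⇒ V=7.0949 continue  boundary S*=60.6872
step 2: (k=2,j=0): S=67.1490, K−S=36.3110, hold=36.4204 ⇒ V=36.4204 continue | (k=2,j=1): S=82.2100, K−S=21.2500, hold=23.4868 ⇒ V=23.4868 continue | (k=2,j=2): S=100.6490, K−S=2.8110, hold=12.1464 ⇒ V=12.1464 continue  boundary S*=-
step 1: (k=1,j=0): S=74.2989, K−S=29.1611, hold=30.1451 ⇒ V=30.1451 continue | (k=1,j=1): S=90.9635, K−S=12.4965, hold=17.9967 ⇒ V=17.9967 continue  boundary S*=-
step 0: (k=0,j=0): S=82.2100, K−S=21.2500, hold=24.2566 ⇒ V=24.2566 continue  boundary S*=-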